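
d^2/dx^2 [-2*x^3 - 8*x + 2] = -12*x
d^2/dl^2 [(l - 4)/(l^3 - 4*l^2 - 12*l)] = 6*(l^5 - 12*l^4 + 52*l^3 - 16*l^2 - 192*l - 192)/(l^3*(l^6 - 12*l^5 + 12*l^4 + 224*l^3 - 144*l^2 - 1728*l - 1728))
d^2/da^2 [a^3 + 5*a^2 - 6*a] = 6*a + 10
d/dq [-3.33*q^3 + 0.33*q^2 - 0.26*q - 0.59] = -9.99*q^2 + 0.66*q - 0.26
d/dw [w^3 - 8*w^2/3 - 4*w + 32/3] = 3*w^2 - 16*w/3 - 4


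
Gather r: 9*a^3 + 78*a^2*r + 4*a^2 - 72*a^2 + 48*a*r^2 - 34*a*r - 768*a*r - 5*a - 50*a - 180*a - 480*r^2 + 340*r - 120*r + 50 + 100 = 9*a^3 - 68*a^2 - 235*a + r^2*(48*a - 480) + r*(78*a^2 - 802*a + 220) + 150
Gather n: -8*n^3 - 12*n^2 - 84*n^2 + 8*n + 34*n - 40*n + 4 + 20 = -8*n^3 - 96*n^2 + 2*n + 24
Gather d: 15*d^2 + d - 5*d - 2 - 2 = 15*d^2 - 4*d - 4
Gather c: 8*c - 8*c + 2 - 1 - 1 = 0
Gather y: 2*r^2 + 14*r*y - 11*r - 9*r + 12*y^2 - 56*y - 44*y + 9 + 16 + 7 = 2*r^2 - 20*r + 12*y^2 + y*(14*r - 100) + 32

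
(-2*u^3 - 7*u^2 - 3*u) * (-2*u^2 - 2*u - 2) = 4*u^5 + 18*u^4 + 24*u^3 + 20*u^2 + 6*u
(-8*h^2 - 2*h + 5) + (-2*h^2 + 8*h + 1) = -10*h^2 + 6*h + 6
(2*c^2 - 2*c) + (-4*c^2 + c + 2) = -2*c^2 - c + 2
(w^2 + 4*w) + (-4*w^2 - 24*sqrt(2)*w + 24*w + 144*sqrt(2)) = -3*w^2 - 24*sqrt(2)*w + 28*w + 144*sqrt(2)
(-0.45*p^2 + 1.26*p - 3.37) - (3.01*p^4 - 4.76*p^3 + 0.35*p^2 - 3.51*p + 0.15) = -3.01*p^4 + 4.76*p^3 - 0.8*p^2 + 4.77*p - 3.52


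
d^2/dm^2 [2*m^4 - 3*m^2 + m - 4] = 24*m^2 - 6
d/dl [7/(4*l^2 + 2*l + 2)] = 7*(-4*l - 1)/(2*(2*l^2 + l + 1)^2)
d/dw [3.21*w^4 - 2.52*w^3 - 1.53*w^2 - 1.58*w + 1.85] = 12.84*w^3 - 7.56*w^2 - 3.06*w - 1.58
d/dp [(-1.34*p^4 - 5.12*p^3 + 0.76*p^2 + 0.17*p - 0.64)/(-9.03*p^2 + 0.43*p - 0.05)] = (24.2004*p^5 + 44.505*p^4 - 4.1352*p^3 + 2.6299*p^2 - 11.6344*p + 0.2667)/(81.5409*p^4 - 7.7658*p^3 + 1.0879*p^2 - 0.043*p + 0.0025)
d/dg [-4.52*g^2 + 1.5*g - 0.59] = 1.5 - 9.04*g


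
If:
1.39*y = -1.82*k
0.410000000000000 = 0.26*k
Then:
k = 1.58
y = -2.06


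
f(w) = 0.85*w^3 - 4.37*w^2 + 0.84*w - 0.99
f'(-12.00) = 472.92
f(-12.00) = -2109.15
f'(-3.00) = 50.01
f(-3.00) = -65.79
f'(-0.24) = 3.08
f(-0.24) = -1.46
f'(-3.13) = 53.18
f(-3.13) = -72.50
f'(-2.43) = 37.14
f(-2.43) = -41.03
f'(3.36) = 0.26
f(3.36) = -15.26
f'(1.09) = -5.66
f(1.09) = -4.17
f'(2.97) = -2.62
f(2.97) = -14.77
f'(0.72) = -4.13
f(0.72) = -2.33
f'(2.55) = -4.87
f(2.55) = -13.17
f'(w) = 2.55*w^2 - 8.74*w + 0.84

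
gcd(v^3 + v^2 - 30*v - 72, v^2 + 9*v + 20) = v + 4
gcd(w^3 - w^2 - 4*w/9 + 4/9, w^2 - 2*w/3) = w - 2/3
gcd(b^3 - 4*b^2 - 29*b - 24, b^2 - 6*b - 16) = b - 8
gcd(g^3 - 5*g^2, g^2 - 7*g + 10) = g - 5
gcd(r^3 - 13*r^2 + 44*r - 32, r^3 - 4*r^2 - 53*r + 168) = r - 8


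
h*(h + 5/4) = h^2 + 5*h/4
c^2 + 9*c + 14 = (c + 2)*(c + 7)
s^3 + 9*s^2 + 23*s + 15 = (s + 1)*(s + 3)*(s + 5)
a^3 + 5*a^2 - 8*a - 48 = (a - 3)*(a + 4)^2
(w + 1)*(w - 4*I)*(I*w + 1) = I*w^3 + 5*w^2 + I*w^2 + 5*w - 4*I*w - 4*I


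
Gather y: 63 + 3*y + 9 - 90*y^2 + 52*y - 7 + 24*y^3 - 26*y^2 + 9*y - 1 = 24*y^3 - 116*y^2 + 64*y + 64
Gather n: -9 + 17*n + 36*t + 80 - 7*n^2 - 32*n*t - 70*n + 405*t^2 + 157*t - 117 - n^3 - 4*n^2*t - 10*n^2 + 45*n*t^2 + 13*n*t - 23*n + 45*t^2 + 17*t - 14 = -n^3 + n^2*(-4*t - 17) + n*(45*t^2 - 19*t - 76) + 450*t^2 + 210*t - 60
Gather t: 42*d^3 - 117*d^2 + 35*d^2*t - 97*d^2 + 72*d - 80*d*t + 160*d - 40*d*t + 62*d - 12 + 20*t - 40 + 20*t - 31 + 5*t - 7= 42*d^3 - 214*d^2 + 294*d + t*(35*d^2 - 120*d + 45) - 90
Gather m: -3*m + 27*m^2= 27*m^2 - 3*m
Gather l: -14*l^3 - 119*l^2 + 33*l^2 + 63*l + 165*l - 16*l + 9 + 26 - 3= -14*l^3 - 86*l^2 + 212*l + 32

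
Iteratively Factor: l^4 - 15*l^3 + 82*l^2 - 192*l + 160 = (l - 4)*(l^3 - 11*l^2 + 38*l - 40) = (l - 4)^2*(l^2 - 7*l + 10) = (l - 5)*(l - 4)^2*(l - 2)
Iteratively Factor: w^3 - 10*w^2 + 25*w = (w - 5)*(w^2 - 5*w) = w*(w - 5)*(w - 5)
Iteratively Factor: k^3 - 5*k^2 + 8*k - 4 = (k - 2)*(k^2 - 3*k + 2) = (k - 2)*(k - 1)*(k - 2)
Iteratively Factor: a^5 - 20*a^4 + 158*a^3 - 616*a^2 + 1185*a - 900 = (a - 5)*(a^4 - 15*a^3 + 83*a^2 - 201*a + 180) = (a - 5)*(a - 3)*(a^3 - 12*a^2 + 47*a - 60) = (a - 5)^2*(a - 3)*(a^2 - 7*a + 12) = (a - 5)^2*(a - 4)*(a - 3)*(a - 3)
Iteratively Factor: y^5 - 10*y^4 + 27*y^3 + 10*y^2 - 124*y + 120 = (y - 5)*(y^4 - 5*y^3 + 2*y^2 + 20*y - 24) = (y - 5)*(y - 2)*(y^3 - 3*y^2 - 4*y + 12) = (y - 5)*(y - 2)*(y + 2)*(y^2 - 5*y + 6) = (y - 5)*(y - 3)*(y - 2)*(y + 2)*(y - 2)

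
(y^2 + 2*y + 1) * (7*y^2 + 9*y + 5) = 7*y^4 + 23*y^3 + 30*y^2 + 19*y + 5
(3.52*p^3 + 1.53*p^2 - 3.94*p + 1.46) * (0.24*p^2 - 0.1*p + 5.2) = 0.8448*p^5 + 0.0151999999999999*p^4 + 17.2054*p^3 + 8.7004*p^2 - 20.634*p + 7.592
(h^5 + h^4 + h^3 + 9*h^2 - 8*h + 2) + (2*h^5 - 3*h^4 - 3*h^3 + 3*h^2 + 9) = 3*h^5 - 2*h^4 - 2*h^3 + 12*h^2 - 8*h + 11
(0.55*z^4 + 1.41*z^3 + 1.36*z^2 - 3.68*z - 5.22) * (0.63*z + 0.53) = 0.3465*z^5 + 1.1798*z^4 + 1.6041*z^3 - 1.5976*z^2 - 5.239*z - 2.7666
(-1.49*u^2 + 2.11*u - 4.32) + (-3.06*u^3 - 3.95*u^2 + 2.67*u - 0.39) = -3.06*u^3 - 5.44*u^2 + 4.78*u - 4.71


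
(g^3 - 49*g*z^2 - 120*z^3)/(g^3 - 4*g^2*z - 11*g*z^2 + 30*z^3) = (g^2 - 3*g*z - 40*z^2)/(g^2 - 7*g*z + 10*z^2)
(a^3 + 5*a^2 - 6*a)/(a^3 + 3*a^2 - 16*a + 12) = a/(a - 2)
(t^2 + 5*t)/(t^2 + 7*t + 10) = t/(t + 2)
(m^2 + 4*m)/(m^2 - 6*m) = (m + 4)/(m - 6)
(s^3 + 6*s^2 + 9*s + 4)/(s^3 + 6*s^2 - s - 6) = (s^2 + 5*s + 4)/(s^2 + 5*s - 6)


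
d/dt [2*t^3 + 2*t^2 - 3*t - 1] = 6*t^2 + 4*t - 3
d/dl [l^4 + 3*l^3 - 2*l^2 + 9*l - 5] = 4*l^3 + 9*l^2 - 4*l + 9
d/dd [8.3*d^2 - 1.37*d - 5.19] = 16.6*d - 1.37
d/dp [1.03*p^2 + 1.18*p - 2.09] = 2.06*p + 1.18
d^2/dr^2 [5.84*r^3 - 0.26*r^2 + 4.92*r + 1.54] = 35.04*r - 0.52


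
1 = 1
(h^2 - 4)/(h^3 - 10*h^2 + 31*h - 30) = (h + 2)/(h^2 - 8*h + 15)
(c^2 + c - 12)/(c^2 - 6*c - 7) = (-c^2 - c + 12)/(-c^2 + 6*c + 7)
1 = 1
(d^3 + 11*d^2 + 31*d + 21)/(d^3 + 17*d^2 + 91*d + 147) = (d + 1)/(d + 7)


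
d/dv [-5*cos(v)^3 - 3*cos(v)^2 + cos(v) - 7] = (15*cos(v)^2 + 6*cos(v) - 1)*sin(v)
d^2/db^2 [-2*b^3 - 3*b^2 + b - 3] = -12*b - 6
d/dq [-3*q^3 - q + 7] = -9*q^2 - 1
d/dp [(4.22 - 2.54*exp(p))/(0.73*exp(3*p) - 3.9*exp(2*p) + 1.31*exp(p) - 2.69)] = (3.7084*exp(3*p) - 19.1478*exp(2*p) + 32.916*exp(p) + 1.3044)*exp(p)/(0.5329*exp(6*p) - 5.694*exp(5*p) + 17.1226*exp(4*p) - 14.1454*exp(3*p) + 22.6981*exp(2*p) - 7.0478*exp(p) + 7.2361)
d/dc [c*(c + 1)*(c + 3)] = 3*c^2 + 8*c + 3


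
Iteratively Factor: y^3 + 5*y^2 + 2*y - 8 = (y + 2)*(y^2 + 3*y - 4) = (y - 1)*(y + 2)*(y + 4)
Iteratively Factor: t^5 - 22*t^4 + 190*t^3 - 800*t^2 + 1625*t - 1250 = (t - 2)*(t^4 - 20*t^3 + 150*t^2 - 500*t + 625) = (t - 5)*(t - 2)*(t^3 - 15*t^2 + 75*t - 125) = (t - 5)^2*(t - 2)*(t^2 - 10*t + 25) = (t - 5)^3*(t - 2)*(t - 5)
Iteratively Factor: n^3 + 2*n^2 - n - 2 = (n + 1)*(n^2 + n - 2) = (n - 1)*(n + 1)*(n + 2)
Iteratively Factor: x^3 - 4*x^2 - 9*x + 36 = (x - 3)*(x^2 - x - 12) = (x - 4)*(x - 3)*(x + 3)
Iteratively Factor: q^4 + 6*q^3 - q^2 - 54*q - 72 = (q - 3)*(q^3 + 9*q^2 + 26*q + 24) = (q - 3)*(q + 4)*(q^2 + 5*q + 6) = (q - 3)*(q + 3)*(q + 4)*(q + 2)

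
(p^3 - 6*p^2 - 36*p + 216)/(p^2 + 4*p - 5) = (p^3 - 6*p^2 - 36*p + 216)/(p^2 + 4*p - 5)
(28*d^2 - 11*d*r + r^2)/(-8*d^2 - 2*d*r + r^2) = (-7*d + r)/(2*d + r)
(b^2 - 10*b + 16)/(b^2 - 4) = (b - 8)/(b + 2)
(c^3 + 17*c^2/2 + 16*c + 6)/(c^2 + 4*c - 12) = (c^2 + 5*c/2 + 1)/(c - 2)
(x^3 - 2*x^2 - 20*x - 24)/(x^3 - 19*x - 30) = (x^2 - 4*x - 12)/(x^2 - 2*x - 15)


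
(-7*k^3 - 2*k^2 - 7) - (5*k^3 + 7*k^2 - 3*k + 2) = -12*k^3 - 9*k^2 + 3*k - 9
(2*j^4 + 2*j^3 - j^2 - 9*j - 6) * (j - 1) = 2*j^5 - 3*j^3 - 8*j^2 + 3*j + 6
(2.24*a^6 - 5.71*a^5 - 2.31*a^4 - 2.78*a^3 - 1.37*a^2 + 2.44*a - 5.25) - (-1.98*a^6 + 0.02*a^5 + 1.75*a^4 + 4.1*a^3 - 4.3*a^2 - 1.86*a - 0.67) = 4.22*a^6 - 5.73*a^5 - 4.06*a^4 - 6.88*a^3 + 2.93*a^2 + 4.3*a - 4.58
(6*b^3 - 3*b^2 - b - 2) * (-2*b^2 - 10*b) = -12*b^5 - 54*b^4 + 32*b^3 + 14*b^2 + 20*b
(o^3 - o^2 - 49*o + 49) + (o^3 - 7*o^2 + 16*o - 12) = 2*o^3 - 8*o^2 - 33*o + 37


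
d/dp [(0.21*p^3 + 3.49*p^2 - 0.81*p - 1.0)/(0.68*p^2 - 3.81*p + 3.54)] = (0.1428*p^4 - 1.6002*p^3 - 10.5159*p^2 + 26.0692*p - 6.6774)/(0.4624*p^4 - 5.1816*p^3 + 19.3305*p^2 - 26.9748*p + 12.5316)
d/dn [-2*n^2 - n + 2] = -4*n - 1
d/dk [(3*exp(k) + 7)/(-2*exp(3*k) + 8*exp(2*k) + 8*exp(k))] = (6*exp(3*k) + 9*exp(2*k) - 56*exp(k) - 28)*exp(-k)/(2*(exp(4*k) - 8*exp(3*k) + 8*exp(2*k) + 32*exp(k) + 16))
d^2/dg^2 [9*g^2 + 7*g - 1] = 18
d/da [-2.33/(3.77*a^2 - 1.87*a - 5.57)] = (17.5682*a - 4.3571)/(-3.77*a^2 + 1.87*a + 5.57)^2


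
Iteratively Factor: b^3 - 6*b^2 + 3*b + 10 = (b - 5)*(b^2 - b - 2) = (b - 5)*(b + 1)*(b - 2)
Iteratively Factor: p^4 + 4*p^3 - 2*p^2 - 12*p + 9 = (p - 1)*(p^3 + 5*p^2 + 3*p - 9) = (p - 1)^2*(p^2 + 6*p + 9) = (p - 1)^2*(p + 3)*(p + 3)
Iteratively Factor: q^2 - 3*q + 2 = (q - 2)*(q - 1)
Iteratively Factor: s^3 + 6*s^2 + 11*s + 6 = (s + 3)*(s^2 + 3*s + 2) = (s + 1)*(s + 3)*(s + 2)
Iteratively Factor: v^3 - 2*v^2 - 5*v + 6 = (v + 2)*(v^2 - 4*v + 3) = (v - 3)*(v + 2)*(v - 1)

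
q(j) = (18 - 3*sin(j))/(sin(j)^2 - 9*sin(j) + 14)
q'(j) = (18 - 3*sin(j))*(-2*sin(j)*cos(j) + 9*cos(j))/(sin(j)^2 - 9*sin(j) + 14)^2 - 3*cos(j)/(sin(j)^2 - 9*sin(j) + 14)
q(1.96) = 2.33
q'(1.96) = -0.79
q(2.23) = 2.08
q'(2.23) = -1.01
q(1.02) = 2.19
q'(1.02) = 0.96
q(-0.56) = 1.03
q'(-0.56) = 0.33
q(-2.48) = 1.00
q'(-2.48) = -0.29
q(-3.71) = 1.73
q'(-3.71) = -0.96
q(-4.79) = 2.49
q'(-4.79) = 0.19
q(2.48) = 1.83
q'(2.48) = -1.00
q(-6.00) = 1.48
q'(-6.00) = 0.79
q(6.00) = 1.14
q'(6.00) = 0.45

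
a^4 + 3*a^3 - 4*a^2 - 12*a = a*(a - 2)*(a + 2)*(a + 3)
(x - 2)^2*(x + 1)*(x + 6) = x^4 + 3*x^3 - 18*x^2 + 4*x + 24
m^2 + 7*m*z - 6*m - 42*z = (m - 6)*(m + 7*z)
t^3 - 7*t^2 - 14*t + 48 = (t - 8)*(t - 2)*(t + 3)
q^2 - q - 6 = (q - 3)*(q + 2)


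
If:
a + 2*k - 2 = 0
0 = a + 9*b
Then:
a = 2 - 2*k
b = 2*k/9 - 2/9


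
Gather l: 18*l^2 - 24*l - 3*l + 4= 18*l^2 - 27*l + 4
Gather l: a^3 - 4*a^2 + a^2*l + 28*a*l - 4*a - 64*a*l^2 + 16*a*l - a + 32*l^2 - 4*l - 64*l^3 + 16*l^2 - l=a^3 - 4*a^2 - 5*a - 64*l^3 + l^2*(48 - 64*a) + l*(a^2 + 44*a - 5)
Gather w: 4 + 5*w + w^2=w^2 + 5*w + 4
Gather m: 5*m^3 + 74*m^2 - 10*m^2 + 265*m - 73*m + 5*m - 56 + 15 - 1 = 5*m^3 + 64*m^2 + 197*m - 42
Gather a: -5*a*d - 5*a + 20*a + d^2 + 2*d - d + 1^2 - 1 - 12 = a*(15 - 5*d) + d^2 + d - 12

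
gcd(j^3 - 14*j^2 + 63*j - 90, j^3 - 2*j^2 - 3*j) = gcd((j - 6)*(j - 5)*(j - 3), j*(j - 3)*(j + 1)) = j - 3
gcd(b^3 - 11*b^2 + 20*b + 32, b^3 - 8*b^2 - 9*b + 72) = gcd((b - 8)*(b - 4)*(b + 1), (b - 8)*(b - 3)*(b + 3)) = b - 8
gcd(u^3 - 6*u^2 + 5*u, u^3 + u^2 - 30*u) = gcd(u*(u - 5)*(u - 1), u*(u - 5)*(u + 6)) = u^2 - 5*u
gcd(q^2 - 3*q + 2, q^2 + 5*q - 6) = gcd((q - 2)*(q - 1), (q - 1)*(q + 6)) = q - 1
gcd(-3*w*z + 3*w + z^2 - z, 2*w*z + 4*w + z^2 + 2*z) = 1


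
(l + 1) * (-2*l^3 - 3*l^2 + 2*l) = -2*l^4 - 5*l^3 - l^2 + 2*l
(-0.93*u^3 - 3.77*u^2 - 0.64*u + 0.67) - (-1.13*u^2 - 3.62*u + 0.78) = -0.93*u^3 - 2.64*u^2 + 2.98*u - 0.11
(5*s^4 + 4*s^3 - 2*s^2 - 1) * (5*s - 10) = 25*s^5 - 30*s^4 - 50*s^3 + 20*s^2 - 5*s + 10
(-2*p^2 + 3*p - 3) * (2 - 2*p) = 4*p^3 - 10*p^2 + 12*p - 6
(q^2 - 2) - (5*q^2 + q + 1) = -4*q^2 - q - 3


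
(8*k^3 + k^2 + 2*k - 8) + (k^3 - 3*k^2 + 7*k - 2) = 9*k^3 - 2*k^2 + 9*k - 10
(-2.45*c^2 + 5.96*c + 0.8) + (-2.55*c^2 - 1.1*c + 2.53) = -5.0*c^2 + 4.86*c + 3.33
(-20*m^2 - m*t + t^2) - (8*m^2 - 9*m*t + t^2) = -28*m^2 + 8*m*t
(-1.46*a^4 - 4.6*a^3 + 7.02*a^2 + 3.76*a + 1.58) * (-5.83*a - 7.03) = 8.5118*a^5 + 37.0818*a^4 - 8.5886*a^3 - 71.2714*a^2 - 35.6442*a - 11.1074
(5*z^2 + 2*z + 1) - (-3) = 5*z^2 + 2*z + 4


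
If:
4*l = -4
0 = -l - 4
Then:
No Solution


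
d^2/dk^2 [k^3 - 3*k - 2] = 6*k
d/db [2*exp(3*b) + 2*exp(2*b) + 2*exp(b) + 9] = (6*exp(2*b) + 4*exp(b) + 2)*exp(b)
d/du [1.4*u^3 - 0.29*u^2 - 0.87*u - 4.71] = 4.2*u^2 - 0.58*u - 0.87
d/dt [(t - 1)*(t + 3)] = 2*t + 2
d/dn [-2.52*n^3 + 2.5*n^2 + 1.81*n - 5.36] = -7.56*n^2 + 5.0*n + 1.81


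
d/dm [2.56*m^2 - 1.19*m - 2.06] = 5.12*m - 1.19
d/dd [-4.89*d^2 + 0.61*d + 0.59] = 0.61 - 9.78*d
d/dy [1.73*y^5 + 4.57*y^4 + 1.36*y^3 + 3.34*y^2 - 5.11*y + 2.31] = 8.65*y^4 + 18.28*y^3 + 4.08*y^2 + 6.68*y - 5.11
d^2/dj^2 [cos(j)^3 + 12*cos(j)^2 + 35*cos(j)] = -143*cos(j)/4 - 24*cos(2*j) - 9*cos(3*j)/4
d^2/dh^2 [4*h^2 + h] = 8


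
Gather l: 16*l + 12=16*l + 12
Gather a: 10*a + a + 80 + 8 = 11*a + 88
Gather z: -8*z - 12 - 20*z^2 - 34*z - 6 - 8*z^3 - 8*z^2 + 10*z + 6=-8*z^3 - 28*z^2 - 32*z - 12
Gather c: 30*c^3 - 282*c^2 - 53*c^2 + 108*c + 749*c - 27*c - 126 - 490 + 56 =30*c^3 - 335*c^2 + 830*c - 560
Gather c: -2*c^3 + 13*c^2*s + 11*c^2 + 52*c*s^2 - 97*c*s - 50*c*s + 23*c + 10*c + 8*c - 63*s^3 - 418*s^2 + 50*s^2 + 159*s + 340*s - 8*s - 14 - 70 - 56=-2*c^3 + c^2*(13*s + 11) + c*(52*s^2 - 147*s + 41) - 63*s^3 - 368*s^2 + 491*s - 140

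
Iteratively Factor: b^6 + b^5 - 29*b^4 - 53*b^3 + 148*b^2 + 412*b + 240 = (b + 2)*(b^5 - b^4 - 27*b^3 + b^2 + 146*b + 120) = (b - 5)*(b + 2)*(b^4 + 4*b^3 - 7*b^2 - 34*b - 24) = (b - 5)*(b - 3)*(b + 2)*(b^3 + 7*b^2 + 14*b + 8) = (b - 5)*(b - 3)*(b + 2)*(b + 4)*(b^2 + 3*b + 2) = (b - 5)*(b - 3)*(b + 1)*(b + 2)*(b + 4)*(b + 2)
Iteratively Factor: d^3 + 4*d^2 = (d)*(d^2 + 4*d) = d^2*(d + 4)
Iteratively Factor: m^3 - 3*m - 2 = (m + 1)*(m^2 - m - 2) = (m - 2)*(m + 1)*(m + 1)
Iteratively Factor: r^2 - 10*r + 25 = (r - 5)*(r - 5)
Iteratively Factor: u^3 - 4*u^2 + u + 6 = (u - 3)*(u^2 - u - 2) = (u - 3)*(u + 1)*(u - 2)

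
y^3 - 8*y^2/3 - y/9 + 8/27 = (y - 8/3)*(y - 1/3)*(y + 1/3)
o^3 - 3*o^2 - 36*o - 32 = (o - 8)*(o + 1)*(o + 4)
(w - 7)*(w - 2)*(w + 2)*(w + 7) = w^4 - 53*w^2 + 196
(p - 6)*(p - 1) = p^2 - 7*p + 6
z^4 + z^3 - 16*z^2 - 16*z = z*(z - 4)*(z + 1)*(z + 4)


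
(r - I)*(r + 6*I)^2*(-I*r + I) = -I*r^4 + 11*r^3 + I*r^3 - 11*r^2 + 24*I*r^2 + 36*r - 24*I*r - 36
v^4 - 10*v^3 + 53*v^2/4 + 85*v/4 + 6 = (v - 8)*(v - 3)*(v + 1/2)^2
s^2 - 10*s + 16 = (s - 8)*(s - 2)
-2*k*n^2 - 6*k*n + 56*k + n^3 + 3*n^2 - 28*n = (-2*k + n)*(n - 4)*(n + 7)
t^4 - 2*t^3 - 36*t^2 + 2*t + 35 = (t - 7)*(t - 1)*(t + 1)*(t + 5)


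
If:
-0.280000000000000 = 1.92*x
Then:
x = -0.15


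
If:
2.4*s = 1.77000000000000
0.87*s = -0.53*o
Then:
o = -1.21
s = 0.74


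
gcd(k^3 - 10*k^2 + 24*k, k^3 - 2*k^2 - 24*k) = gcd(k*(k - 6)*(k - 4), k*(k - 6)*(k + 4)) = k^2 - 6*k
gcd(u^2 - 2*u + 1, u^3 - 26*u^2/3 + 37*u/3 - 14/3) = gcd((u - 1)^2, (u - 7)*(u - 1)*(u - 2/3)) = u - 1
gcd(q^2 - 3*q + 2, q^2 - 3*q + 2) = q^2 - 3*q + 2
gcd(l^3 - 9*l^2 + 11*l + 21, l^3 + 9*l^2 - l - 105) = l - 3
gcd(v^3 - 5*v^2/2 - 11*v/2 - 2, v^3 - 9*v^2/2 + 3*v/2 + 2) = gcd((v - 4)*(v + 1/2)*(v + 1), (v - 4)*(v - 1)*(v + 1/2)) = v^2 - 7*v/2 - 2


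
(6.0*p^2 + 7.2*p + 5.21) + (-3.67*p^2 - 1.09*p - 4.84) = 2.33*p^2 + 6.11*p + 0.37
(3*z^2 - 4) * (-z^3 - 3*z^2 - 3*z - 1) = -3*z^5 - 9*z^4 - 5*z^3 + 9*z^2 + 12*z + 4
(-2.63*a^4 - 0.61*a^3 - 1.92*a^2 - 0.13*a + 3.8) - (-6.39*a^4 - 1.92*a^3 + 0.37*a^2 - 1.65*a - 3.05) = 3.76*a^4 + 1.31*a^3 - 2.29*a^2 + 1.52*a + 6.85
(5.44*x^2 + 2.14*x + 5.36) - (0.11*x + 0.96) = 5.44*x^2 + 2.03*x + 4.4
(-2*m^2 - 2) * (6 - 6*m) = 12*m^3 - 12*m^2 + 12*m - 12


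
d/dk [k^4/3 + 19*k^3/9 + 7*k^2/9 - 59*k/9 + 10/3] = 4*k^3/3 + 19*k^2/3 + 14*k/9 - 59/9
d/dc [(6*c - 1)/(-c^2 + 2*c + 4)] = 2*(3*c^2 - c + 13)/(c^4 - 4*c^3 - 4*c^2 + 16*c + 16)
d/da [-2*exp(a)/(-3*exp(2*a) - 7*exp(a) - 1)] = (2 - 6*exp(2*a))*exp(a)/(9*exp(4*a) + 42*exp(3*a) + 55*exp(2*a) + 14*exp(a) + 1)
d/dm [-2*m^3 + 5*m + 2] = 5 - 6*m^2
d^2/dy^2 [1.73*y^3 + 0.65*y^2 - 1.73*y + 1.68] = 10.38*y + 1.3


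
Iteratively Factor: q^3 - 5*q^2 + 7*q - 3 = (q - 1)*(q^2 - 4*q + 3) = (q - 1)^2*(q - 3)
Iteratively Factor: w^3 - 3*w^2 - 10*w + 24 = (w + 3)*(w^2 - 6*w + 8) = (w - 2)*(w + 3)*(w - 4)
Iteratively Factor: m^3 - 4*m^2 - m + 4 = (m - 1)*(m^2 - 3*m - 4) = (m - 1)*(m + 1)*(m - 4)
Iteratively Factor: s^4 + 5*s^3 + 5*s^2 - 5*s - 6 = (s - 1)*(s^3 + 6*s^2 + 11*s + 6) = (s - 1)*(s + 3)*(s^2 + 3*s + 2) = (s - 1)*(s + 2)*(s + 3)*(s + 1)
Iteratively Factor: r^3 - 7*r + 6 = (r - 2)*(r^2 + 2*r - 3) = (r - 2)*(r + 3)*(r - 1)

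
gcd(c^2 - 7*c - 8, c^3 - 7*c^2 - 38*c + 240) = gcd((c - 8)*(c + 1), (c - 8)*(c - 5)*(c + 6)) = c - 8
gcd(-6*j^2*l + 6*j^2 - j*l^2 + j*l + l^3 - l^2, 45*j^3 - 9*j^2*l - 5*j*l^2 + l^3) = 3*j - l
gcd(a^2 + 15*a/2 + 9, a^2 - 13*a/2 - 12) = a + 3/2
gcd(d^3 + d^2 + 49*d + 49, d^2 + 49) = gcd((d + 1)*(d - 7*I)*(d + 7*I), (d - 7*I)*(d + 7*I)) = d^2 + 49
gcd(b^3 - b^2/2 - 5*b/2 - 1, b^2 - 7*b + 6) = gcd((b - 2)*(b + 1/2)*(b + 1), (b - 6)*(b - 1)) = 1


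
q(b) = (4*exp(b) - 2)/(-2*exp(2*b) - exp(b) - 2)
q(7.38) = -0.00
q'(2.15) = 0.18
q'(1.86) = 0.21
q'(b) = (4*exp(b) - 2)*(4*exp(2*b) + exp(b))/(-2*exp(2*b) - exp(b) - 2)^2 + 4*exp(b)/(-2*exp(2*b) - exp(b) - 2) = 2*((2*exp(b) - 1)*(4*exp(b) + 1) - 4*exp(2*b) - 2*exp(b) - 4)*exp(b)/(2*exp(2*b) + exp(b) + 2)^2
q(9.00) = 0.00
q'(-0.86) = -0.65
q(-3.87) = 0.95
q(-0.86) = 0.11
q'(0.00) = -0.40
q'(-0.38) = -0.61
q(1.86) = -0.26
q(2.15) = -0.20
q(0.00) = -0.40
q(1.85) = -0.26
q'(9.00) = 0.00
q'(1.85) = 0.21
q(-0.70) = 0.00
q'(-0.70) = -0.67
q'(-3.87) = -0.05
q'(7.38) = 0.00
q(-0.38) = -0.20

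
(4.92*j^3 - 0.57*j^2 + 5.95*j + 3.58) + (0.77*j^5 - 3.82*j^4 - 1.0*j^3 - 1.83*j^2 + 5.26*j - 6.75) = 0.77*j^5 - 3.82*j^4 + 3.92*j^3 - 2.4*j^2 + 11.21*j - 3.17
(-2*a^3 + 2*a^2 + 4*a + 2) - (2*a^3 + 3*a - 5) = -4*a^3 + 2*a^2 + a + 7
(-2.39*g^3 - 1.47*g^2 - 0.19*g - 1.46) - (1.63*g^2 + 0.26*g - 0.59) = -2.39*g^3 - 3.1*g^2 - 0.45*g - 0.87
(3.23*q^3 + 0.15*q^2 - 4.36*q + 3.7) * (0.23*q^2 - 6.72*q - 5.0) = 0.7429*q^5 - 21.6711*q^4 - 18.1608*q^3 + 29.4002*q^2 - 3.064*q - 18.5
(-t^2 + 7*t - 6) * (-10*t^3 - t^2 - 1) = 10*t^5 - 69*t^4 + 53*t^3 + 7*t^2 - 7*t + 6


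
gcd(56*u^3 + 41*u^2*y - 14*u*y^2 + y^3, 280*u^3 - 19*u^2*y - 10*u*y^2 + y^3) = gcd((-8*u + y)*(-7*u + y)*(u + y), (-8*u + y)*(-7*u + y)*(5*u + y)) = 56*u^2 - 15*u*y + y^2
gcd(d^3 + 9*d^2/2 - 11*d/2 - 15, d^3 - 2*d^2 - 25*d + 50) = d^2 + 3*d - 10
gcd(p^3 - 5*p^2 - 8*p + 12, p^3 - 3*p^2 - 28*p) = 1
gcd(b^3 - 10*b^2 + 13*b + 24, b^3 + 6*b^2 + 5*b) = b + 1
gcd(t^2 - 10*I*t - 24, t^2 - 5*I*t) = 1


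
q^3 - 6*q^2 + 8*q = q*(q - 4)*(q - 2)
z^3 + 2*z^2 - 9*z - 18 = (z - 3)*(z + 2)*(z + 3)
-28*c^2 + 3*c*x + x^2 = (-4*c + x)*(7*c + x)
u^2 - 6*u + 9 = (u - 3)^2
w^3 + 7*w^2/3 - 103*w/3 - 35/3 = (w - 5)*(w + 1/3)*(w + 7)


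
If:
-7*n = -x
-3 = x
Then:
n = -3/7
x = -3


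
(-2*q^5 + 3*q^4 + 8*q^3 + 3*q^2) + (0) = -2*q^5 + 3*q^4 + 8*q^3 + 3*q^2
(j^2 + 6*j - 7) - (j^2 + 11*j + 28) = -5*j - 35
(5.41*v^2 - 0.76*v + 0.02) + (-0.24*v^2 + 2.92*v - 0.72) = 5.17*v^2 + 2.16*v - 0.7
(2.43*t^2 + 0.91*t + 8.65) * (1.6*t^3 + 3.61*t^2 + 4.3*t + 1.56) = 3.888*t^5 + 10.2283*t^4 + 27.5741*t^3 + 38.9303*t^2 + 38.6146*t + 13.494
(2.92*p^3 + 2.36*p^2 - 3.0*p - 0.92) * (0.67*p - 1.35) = 1.9564*p^4 - 2.3608*p^3 - 5.196*p^2 + 3.4336*p + 1.242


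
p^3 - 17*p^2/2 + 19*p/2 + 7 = (p - 7)*(p - 2)*(p + 1/2)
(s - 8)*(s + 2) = s^2 - 6*s - 16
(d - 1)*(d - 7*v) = d^2 - 7*d*v - d + 7*v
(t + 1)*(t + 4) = t^2 + 5*t + 4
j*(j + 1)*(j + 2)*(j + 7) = j^4 + 10*j^3 + 23*j^2 + 14*j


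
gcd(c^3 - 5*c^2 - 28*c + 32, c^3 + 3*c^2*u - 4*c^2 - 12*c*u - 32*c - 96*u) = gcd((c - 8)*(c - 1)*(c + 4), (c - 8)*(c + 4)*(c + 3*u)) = c^2 - 4*c - 32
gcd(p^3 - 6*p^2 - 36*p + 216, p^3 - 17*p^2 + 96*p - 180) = p^2 - 12*p + 36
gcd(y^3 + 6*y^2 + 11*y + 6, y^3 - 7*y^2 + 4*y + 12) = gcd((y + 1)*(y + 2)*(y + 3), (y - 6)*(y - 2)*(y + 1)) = y + 1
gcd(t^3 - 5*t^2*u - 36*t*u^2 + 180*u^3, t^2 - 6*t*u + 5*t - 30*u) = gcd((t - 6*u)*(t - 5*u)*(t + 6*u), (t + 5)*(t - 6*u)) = t - 6*u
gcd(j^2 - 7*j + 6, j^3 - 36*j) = j - 6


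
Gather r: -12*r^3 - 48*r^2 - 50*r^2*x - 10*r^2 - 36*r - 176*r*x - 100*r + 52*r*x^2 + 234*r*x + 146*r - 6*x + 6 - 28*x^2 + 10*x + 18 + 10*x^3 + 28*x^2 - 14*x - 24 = -12*r^3 + r^2*(-50*x - 58) + r*(52*x^2 + 58*x + 10) + 10*x^3 - 10*x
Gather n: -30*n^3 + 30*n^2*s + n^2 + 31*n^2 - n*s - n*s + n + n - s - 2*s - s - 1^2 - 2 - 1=-30*n^3 + n^2*(30*s + 32) + n*(2 - 2*s) - 4*s - 4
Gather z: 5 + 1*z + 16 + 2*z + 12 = 3*z + 33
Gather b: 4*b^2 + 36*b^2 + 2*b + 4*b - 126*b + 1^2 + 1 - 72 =40*b^2 - 120*b - 70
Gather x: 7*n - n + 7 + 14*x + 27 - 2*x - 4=6*n + 12*x + 30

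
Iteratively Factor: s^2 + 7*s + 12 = (s + 4)*(s + 3)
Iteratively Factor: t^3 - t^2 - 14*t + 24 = (t - 2)*(t^2 + t - 12) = (t - 2)*(t + 4)*(t - 3)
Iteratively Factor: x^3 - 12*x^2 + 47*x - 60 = (x - 5)*(x^2 - 7*x + 12) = (x - 5)*(x - 4)*(x - 3)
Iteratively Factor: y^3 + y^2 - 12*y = (y + 4)*(y^2 - 3*y) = (y - 3)*(y + 4)*(y)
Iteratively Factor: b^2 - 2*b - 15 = (b + 3)*(b - 5)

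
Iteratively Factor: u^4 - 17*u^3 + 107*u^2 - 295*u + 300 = (u - 3)*(u^3 - 14*u^2 + 65*u - 100) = (u - 5)*(u - 3)*(u^2 - 9*u + 20) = (u - 5)^2*(u - 3)*(u - 4)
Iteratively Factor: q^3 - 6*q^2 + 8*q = (q - 4)*(q^2 - 2*q) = q*(q - 4)*(q - 2)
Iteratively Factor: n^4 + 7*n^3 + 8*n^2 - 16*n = (n + 4)*(n^3 + 3*n^2 - 4*n) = (n + 4)^2*(n^2 - n) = (n - 1)*(n + 4)^2*(n)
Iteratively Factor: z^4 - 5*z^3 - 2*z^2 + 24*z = (z - 4)*(z^3 - z^2 - 6*z) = (z - 4)*(z - 3)*(z^2 + 2*z) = (z - 4)*(z - 3)*(z + 2)*(z)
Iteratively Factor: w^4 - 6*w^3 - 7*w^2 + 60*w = (w + 3)*(w^3 - 9*w^2 + 20*w) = (w - 4)*(w + 3)*(w^2 - 5*w) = w*(w - 4)*(w + 3)*(w - 5)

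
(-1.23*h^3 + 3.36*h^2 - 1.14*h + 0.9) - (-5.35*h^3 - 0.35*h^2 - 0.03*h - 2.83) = 4.12*h^3 + 3.71*h^2 - 1.11*h + 3.73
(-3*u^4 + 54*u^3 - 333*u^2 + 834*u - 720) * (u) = -3*u^5 + 54*u^4 - 333*u^3 + 834*u^2 - 720*u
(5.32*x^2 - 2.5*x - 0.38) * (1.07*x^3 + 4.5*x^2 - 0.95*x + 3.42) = 5.6924*x^5 + 21.265*x^4 - 16.7106*x^3 + 18.8594*x^2 - 8.189*x - 1.2996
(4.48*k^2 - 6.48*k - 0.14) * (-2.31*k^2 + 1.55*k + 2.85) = -10.3488*k^4 + 21.9128*k^3 + 3.0474*k^2 - 18.685*k - 0.399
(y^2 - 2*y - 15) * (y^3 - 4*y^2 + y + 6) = y^5 - 6*y^4 - 6*y^3 + 64*y^2 - 27*y - 90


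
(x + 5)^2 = x^2 + 10*x + 25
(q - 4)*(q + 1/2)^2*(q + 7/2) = q^4 + q^3/2 - 57*q^2/4 - 113*q/8 - 7/2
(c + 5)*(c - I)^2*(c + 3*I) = c^4 + 5*c^3 + I*c^3 + 5*c^2 + 5*I*c^2 + 25*c - 3*I*c - 15*I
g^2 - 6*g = g*(g - 6)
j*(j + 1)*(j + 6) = j^3 + 7*j^2 + 6*j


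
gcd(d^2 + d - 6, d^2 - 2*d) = d - 2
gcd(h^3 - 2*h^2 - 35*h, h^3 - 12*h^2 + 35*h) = h^2 - 7*h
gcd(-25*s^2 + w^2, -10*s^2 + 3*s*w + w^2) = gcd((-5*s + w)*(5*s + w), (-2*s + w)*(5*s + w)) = 5*s + w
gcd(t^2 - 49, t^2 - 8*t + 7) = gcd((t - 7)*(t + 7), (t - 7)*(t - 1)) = t - 7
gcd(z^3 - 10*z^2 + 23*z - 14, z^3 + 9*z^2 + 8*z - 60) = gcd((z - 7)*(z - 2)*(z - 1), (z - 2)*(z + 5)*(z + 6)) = z - 2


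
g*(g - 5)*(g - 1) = g^3 - 6*g^2 + 5*g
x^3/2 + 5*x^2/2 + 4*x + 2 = (x/2 + 1)*(x + 1)*(x + 2)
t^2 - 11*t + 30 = (t - 6)*(t - 5)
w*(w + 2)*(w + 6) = w^3 + 8*w^2 + 12*w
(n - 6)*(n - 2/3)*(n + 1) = n^3 - 17*n^2/3 - 8*n/3 + 4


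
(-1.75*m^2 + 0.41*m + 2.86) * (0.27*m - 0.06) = -0.4725*m^3 + 0.2157*m^2 + 0.7476*m - 0.1716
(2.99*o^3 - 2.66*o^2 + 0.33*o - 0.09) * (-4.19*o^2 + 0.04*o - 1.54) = -12.5281*o^5 + 11.265*o^4 - 6.0937*o^3 + 4.4867*o^2 - 0.5118*o + 0.1386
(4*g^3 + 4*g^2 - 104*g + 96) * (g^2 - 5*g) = 4*g^5 - 16*g^4 - 124*g^3 + 616*g^2 - 480*g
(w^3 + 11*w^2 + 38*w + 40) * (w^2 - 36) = w^5 + 11*w^4 + 2*w^3 - 356*w^2 - 1368*w - 1440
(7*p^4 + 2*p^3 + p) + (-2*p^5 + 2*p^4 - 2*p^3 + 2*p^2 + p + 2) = -2*p^5 + 9*p^4 + 2*p^2 + 2*p + 2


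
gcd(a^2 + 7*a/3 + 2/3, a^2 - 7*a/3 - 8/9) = a + 1/3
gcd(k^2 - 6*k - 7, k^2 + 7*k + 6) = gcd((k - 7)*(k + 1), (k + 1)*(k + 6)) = k + 1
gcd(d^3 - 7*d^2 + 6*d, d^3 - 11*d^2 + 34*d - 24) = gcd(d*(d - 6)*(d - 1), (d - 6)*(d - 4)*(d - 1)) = d^2 - 7*d + 6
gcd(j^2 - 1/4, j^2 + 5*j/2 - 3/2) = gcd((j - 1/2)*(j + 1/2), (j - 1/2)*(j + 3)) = j - 1/2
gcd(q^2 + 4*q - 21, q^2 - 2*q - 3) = q - 3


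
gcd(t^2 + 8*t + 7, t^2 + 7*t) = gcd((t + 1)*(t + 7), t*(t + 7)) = t + 7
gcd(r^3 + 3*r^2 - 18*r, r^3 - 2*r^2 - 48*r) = r^2 + 6*r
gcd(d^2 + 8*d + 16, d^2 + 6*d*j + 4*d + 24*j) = d + 4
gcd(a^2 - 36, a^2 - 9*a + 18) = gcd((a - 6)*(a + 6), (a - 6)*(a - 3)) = a - 6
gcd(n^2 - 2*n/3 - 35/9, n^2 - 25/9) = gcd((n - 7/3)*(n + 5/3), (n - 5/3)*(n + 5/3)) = n + 5/3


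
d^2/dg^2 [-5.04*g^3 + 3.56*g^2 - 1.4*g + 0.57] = 7.12 - 30.24*g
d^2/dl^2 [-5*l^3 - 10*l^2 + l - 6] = -30*l - 20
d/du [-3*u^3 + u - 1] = 1 - 9*u^2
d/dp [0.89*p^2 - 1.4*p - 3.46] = 1.78*p - 1.4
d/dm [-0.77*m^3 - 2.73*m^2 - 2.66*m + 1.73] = -2.31*m^2 - 5.46*m - 2.66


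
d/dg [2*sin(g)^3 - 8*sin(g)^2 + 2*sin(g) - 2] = 2*(3*sin(g)^2 - 8*sin(g) + 1)*cos(g)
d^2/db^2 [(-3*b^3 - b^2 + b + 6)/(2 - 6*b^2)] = 17*(-9*b^2 - 1)/(27*b^6 - 27*b^4 + 9*b^2 - 1)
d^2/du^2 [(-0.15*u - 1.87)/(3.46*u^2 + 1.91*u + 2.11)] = (-(0.15*u + 1.87)*(6.92*u + 1.91)*(13.84*u + 3.82) + (3.114*u + 13.5134)*(3.46*u^2 + 1.91*u + 2.11))/(3.46*u^2 + 1.91*u + 2.11)^3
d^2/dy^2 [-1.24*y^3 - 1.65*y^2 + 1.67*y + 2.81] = -7.44*y - 3.3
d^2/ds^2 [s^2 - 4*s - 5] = 2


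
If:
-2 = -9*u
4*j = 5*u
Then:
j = 5/18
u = 2/9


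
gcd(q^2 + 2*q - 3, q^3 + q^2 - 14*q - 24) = q + 3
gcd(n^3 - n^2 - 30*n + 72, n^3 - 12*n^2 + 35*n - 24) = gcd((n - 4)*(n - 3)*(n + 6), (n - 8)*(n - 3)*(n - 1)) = n - 3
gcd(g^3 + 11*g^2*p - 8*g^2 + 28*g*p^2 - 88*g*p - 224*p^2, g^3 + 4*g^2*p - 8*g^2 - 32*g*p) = g^2 + 4*g*p - 8*g - 32*p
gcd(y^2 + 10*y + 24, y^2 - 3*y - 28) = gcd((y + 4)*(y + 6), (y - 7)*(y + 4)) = y + 4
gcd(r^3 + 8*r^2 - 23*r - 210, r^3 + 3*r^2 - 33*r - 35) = r^2 + 2*r - 35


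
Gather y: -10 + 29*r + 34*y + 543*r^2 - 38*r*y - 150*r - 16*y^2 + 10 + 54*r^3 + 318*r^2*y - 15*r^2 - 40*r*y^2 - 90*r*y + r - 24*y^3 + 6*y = 54*r^3 + 528*r^2 - 120*r - 24*y^3 + y^2*(-40*r - 16) + y*(318*r^2 - 128*r + 40)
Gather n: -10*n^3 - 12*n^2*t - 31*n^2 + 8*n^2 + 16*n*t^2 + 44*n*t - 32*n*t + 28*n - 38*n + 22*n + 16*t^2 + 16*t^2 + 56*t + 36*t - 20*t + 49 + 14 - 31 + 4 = -10*n^3 + n^2*(-12*t - 23) + n*(16*t^2 + 12*t + 12) + 32*t^2 + 72*t + 36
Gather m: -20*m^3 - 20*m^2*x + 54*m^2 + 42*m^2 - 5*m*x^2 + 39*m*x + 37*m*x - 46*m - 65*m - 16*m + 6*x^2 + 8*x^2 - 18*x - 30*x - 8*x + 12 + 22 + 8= -20*m^3 + m^2*(96 - 20*x) + m*(-5*x^2 + 76*x - 127) + 14*x^2 - 56*x + 42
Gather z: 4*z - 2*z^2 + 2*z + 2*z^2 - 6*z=0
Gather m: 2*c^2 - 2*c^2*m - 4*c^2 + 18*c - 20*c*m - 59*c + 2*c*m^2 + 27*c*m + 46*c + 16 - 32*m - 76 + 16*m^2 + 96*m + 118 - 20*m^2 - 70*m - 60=-2*c^2 + 5*c + m^2*(2*c - 4) + m*(-2*c^2 + 7*c - 6) - 2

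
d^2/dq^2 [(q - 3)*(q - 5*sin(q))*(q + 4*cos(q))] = 5*q^2*sin(q) - 4*q^2*cos(q) - 31*q*sin(q) + 40*q*sin(2*q) - 8*q*cos(q) + 6*q + 14*sin(q) - 120*sin(2*q) + 38*cos(q) - 40*cos(2*q) - 6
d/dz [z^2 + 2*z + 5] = 2*z + 2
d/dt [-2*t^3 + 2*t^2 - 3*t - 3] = -6*t^2 + 4*t - 3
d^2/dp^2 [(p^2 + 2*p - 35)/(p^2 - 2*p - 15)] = 8/(p^3 + 9*p^2 + 27*p + 27)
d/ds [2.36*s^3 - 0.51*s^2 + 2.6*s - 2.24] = 7.08*s^2 - 1.02*s + 2.6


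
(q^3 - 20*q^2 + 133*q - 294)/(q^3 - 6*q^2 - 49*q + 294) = (q - 7)/(q + 7)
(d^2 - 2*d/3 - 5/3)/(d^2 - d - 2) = (d - 5/3)/(d - 2)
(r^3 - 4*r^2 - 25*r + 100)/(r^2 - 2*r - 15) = (r^2 + r - 20)/(r + 3)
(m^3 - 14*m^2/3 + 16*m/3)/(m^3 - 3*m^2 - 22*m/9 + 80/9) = 3*m/(3*m + 5)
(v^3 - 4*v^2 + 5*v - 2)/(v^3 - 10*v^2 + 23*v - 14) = (v - 1)/(v - 7)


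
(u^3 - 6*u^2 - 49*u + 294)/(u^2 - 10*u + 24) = (u^2 - 49)/(u - 4)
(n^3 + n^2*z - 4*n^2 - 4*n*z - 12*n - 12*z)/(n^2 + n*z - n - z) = (n^2 - 4*n - 12)/(n - 1)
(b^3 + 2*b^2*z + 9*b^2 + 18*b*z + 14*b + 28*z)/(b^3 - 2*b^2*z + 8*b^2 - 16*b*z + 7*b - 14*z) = (-b^2 - 2*b*z - 2*b - 4*z)/(-b^2 + 2*b*z - b + 2*z)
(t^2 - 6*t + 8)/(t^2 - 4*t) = (t - 2)/t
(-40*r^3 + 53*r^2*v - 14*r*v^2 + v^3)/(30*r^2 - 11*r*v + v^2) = (-8*r^2 + 9*r*v - v^2)/(6*r - v)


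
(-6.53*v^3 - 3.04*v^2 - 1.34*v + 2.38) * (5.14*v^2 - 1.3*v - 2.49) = -33.5642*v^5 - 7.1366*v^4 + 13.3241*v^3 + 21.5448*v^2 + 0.242600000000001*v - 5.9262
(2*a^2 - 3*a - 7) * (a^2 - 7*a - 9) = 2*a^4 - 17*a^3 - 4*a^2 + 76*a + 63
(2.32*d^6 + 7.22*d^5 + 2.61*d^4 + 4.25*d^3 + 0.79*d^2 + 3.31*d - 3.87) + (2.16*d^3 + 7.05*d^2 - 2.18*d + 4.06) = 2.32*d^6 + 7.22*d^5 + 2.61*d^4 + 6.41*d^3 + 7.84*d^2 + 1.13*d + 0.19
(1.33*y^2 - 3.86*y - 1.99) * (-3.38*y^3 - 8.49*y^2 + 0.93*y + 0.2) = -4.4954*y^5 + 1.7551*y^4 + 40.7345*y^3 + 13.5713*y^2 - 2.6227*y - 0.398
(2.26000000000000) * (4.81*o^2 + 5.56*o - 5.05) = 10.8706*o^2 + 12.5656*o - 11.413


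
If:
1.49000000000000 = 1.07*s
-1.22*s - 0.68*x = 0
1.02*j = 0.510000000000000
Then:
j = 0.50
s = 1.39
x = -2.50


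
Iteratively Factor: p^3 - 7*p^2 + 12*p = (p - 4)*(p^2 - 3*p) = (p - 4)*(p - 3)*(p)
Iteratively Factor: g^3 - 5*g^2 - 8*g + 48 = (g - 4)*(g^2 - g - 12) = (g - 4)*(g + 3)*(g - 4)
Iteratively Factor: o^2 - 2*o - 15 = (o - 5)*(o + 3)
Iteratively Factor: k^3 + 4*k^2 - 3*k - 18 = (k - 2)*(k^2 + 6*k + 9) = (k - 2)*(k + 3)*(k + 3)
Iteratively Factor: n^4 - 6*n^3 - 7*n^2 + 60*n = (n)*(n^3 - 6*n^2 - 7*n + 60) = n*(n - 5)*(n^2 - n - 12) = n*(n - 5)*(n + 3)*(n - 4)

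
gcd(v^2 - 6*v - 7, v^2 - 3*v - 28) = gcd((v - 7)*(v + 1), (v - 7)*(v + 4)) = v - 7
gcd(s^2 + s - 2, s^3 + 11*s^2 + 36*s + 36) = s + 2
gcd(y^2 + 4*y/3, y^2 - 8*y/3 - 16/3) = y + 4/3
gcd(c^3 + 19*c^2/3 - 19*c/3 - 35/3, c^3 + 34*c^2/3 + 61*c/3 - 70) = c^2 + 16*c/3 - 35/3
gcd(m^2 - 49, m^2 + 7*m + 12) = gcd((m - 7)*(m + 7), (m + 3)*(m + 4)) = 1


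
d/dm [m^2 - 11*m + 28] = 2*m - 11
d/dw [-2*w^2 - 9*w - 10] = -4*w - 9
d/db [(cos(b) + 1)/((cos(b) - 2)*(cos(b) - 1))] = (cos(b)^2 + 2*cos(b) - 5)*sin(b)/((cos(b) - 2)^2*(cos(b) - 1)^2)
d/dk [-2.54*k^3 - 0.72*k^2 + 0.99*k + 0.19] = -7.62*k^2 - 1.44*k + 0.99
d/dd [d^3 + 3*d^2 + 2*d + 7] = 3*d^2 + 6*d + 2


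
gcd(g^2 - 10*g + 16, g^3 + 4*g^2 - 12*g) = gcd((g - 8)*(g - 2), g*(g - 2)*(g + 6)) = g - 2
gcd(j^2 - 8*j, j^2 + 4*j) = j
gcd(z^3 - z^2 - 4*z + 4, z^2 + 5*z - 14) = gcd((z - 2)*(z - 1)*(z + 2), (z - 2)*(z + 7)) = z - 2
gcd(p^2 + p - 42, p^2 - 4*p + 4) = 1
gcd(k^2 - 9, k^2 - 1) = 1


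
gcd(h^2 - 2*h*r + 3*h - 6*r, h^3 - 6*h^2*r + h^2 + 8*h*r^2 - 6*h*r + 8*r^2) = -h + 2*r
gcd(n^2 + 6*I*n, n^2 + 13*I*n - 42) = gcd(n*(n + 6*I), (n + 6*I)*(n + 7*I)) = n + 6*I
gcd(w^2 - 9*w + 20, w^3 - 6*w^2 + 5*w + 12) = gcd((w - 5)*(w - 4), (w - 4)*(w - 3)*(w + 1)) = w - 4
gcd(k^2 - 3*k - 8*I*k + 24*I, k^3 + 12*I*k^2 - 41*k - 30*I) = 1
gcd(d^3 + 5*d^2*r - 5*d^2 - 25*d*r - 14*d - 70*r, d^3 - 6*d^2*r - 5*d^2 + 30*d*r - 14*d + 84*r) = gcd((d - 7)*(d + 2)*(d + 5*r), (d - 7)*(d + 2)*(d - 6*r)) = d^2 - 5*d - 14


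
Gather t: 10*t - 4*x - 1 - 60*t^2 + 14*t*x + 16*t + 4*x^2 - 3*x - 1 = -60*t^2 + t*(14*x + 26) + 4*x^2 - 7*x - 2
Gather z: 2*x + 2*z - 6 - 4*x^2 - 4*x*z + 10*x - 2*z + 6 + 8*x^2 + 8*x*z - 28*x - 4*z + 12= 4*x^2 - 16*x + z*(4*x - 4) + 12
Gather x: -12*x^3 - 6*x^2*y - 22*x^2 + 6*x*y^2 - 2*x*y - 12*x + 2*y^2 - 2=-12*x^3 + x^2*(-6*y - 22) + x*(6*y^2 - 2*y - 12) + 2*y^2 - 2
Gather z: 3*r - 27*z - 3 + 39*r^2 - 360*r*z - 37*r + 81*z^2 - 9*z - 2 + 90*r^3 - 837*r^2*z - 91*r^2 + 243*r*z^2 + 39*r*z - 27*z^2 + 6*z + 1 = 90*r^3 - 52*r^2 - 34*r + z^2*(243*r + 54) + z*(-837*r^2 - 321*r - 30) - 4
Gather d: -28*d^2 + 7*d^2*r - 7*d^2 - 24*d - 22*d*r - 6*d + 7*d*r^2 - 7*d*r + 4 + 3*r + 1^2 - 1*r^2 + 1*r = d^2*(7*r - 35) + d*(7*r^2 - 29*r - 30) - r^2 + 4*r + 5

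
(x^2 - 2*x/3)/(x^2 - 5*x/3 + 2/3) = x/(x - 1)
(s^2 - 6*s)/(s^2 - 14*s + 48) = s/(s - 8)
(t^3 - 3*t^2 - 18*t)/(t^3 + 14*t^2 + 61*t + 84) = t*(t - 6)/(t^2 + 11*t + 28)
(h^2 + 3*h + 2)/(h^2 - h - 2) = (h + 2)/(h - 2)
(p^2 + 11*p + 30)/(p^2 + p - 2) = (p^2 + 11*p + 30)/(p^2 + p - 2)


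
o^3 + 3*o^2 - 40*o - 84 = (o - 6)*(o + 2)*(o + 7)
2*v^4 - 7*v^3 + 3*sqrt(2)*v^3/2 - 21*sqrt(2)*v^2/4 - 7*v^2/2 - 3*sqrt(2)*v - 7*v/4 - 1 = (v - 4)*(v + 1/2)*(sqrt(2)*v + 1/2)*(sqrt(2)*v + 1)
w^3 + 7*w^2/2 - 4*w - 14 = (w - 2)*(w + 2)*(w + 7/2)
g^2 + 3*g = g*(g + 3)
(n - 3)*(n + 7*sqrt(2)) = n^2 - 3*n + 7*sqrt(2)*n - 21*sqrt(2)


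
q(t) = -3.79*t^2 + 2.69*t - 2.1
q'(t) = 2.69 - 7.58*t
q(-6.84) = -197.82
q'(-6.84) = 54.54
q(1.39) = -5.68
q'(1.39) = -7.85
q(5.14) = -88.40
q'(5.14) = -36.27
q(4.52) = -67.37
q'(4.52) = -31.57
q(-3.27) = -51.42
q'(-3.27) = 27.48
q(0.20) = -1.71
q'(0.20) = 1.17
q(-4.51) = -91.32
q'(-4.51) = 36.88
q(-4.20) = -80.25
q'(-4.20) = 34.53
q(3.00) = -28.14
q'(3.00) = -20.05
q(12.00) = -515.58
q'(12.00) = -88.27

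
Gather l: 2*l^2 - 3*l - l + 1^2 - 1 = 2*l^2 - 4*l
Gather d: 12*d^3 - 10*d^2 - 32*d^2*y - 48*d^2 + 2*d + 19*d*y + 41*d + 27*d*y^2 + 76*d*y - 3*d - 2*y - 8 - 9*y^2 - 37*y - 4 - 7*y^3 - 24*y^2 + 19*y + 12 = 12*d^3 + d^2*(-32*y - 58) + d*(27*y^2 + 95*y + 40) - 7*y^3 - 33*y^2 - 20*y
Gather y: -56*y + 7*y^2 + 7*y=7*y^2 - 49*y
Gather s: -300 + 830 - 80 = 450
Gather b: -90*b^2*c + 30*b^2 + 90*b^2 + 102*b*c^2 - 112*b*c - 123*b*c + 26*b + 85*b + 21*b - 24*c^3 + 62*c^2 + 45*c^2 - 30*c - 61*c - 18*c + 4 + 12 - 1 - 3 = b^2*(120 - 90*c) + b*(102*c^2 - 235*c + 132) - 24*c^3 + 107*c^2 - 109*c + 12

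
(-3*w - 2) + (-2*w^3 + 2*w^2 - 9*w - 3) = -2*w^3 + 2*w^2 - 12*w - 5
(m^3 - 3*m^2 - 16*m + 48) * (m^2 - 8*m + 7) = m^5 - 11*m^4 + 15*m^3 + 155*m^2 - 496*m + 336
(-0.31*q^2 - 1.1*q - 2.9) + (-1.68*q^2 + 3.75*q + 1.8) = -1.99*q^2 + 2.65*q - 1.1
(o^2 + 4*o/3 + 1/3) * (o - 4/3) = o^3 - 13*o/9 - 4/9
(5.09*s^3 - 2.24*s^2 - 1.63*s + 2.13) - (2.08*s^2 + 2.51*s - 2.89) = 5.09*s^3 - 4.32*s^2 - 4.14*s + 5.02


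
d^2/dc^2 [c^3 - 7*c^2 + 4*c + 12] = 6*c - 14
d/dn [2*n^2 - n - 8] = 4*n - 1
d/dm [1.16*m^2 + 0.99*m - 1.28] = 2.32*m + 0.99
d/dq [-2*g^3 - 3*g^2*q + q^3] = -3*g^2 + 3*q^2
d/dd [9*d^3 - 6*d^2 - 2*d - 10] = 27*d^2 - 12*d - 2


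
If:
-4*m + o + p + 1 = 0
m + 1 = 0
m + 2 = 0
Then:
No Solution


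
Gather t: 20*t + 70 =20*t + 70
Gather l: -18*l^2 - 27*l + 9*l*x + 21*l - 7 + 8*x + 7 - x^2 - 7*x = -18*l^2 + l*(9*x - 6) - x^2 + x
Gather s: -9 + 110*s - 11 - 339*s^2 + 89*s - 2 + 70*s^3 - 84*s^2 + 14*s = 70*s^3 - 423*s^2 + 213*s - 22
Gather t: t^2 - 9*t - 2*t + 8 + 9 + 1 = t^2 - 11*t + 18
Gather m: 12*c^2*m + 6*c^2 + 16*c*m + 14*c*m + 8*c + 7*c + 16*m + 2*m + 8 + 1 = 6*c^2 + 15*c + m*(12*c^2 + 30*c + 18) + 9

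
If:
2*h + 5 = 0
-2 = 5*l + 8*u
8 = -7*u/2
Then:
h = -5/2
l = 114/35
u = -16/7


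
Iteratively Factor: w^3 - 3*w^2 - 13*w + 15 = (w + 3)*(w^2 - 6*w + 5) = (w - 5)*(w + 3)*(w - 1)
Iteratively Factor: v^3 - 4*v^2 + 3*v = (v - 1)*(v^2 - 3*v) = (v - 3)*(v - 1)*(v)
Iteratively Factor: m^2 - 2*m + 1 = (m - 1)*(m - 1)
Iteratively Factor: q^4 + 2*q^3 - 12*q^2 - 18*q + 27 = (q - 3)*(q^3 + 5*q^2 + 3*q - 9) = (q - 3)*(q - 1)*(q^2 + 6*q + 9) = (q - 3)*(q - 1)*(q + 3)*(q + 3)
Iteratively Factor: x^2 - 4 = (x + 2)*(x - 2)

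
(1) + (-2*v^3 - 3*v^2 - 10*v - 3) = -2*v^3 - 3*v^2 - 10*v - 2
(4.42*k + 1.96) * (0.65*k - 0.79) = 2.873*k^2 - 2.2178*k - 1.5484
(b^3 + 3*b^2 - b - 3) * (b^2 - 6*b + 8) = b^5 - 3*b^4 - 11*b^3 + 27*b^2 + 10*b - 24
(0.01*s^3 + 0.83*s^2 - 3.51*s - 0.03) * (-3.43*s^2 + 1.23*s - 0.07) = -0.0343*s^5 - 2.8346*s^4 + 13.0595*s^3 - 4.2725*s^2 + 0.2088*s + 0.0021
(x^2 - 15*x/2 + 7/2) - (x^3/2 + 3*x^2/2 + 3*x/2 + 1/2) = -x^3/2 - x^2/2 - 9*x + 3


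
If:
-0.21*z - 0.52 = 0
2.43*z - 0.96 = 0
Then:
No Solution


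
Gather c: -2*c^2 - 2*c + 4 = -2*c^2 - 2*c + 4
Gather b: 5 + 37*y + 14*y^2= 14*y^2 + 37*y + 5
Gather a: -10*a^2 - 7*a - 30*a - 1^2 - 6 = -10*a^2 - 37*a - 7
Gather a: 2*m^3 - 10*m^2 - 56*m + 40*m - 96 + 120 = 2*m^3 - 10*m^2 - 16*m + 24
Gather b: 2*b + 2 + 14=2*b + 16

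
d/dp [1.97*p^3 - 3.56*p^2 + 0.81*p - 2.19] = 5.91*p^2 - 7.12*p + 0.81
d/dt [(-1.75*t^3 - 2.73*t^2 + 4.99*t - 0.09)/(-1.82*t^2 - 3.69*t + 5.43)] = (3.185*t^4 + 12.915*t^3 - 9.352*t^2 - 29.9754*t + 26.7636)/(3.3124*t^4 + 13.4316*t^3 - 6.1491*t^2 - 40.0734*t + 29.4849)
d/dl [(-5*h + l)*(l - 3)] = -5*h + 2*l - 3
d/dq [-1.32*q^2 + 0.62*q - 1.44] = 0.62 - 2.64*q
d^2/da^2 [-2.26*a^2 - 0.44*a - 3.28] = -4.52000000000000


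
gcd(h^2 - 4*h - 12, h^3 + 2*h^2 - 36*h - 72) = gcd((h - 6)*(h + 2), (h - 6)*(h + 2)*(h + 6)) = h^2 - 4*h - 12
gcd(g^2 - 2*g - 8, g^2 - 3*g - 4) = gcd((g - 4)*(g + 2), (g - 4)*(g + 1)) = g - 4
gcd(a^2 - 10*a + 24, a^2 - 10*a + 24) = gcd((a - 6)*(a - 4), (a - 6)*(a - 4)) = a^2 - 10*a + 24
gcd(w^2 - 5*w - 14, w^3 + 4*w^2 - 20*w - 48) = w + 2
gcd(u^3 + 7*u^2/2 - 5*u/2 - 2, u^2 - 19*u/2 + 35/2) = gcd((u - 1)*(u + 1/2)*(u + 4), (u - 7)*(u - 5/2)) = 1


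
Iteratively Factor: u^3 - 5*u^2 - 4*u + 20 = (u + 2)*(u^2 - 7*u + 10) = (u - 2)*(u + 2)*(u - 5)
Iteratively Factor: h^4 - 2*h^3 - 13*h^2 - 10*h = (h + 2)*(h^3 - 4*h^2 - 5*h) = h*(h + 2)*(h^2 - 4*h - 5) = h*(h + 1)*(h + 2)*(h - 5)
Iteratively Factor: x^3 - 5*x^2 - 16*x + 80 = (x - 5)*(x^2 - 16) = (x - 5)*(x + 4)*(x - 4)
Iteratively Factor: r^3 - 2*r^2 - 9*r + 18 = (r + 3)*(r^2 - 5*r + 6) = (r - 3)*(r + 3)*(r - 2)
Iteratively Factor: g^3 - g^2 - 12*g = (g + 3)*(g^2 - 4*g) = g*(g + 3)*(g - 4)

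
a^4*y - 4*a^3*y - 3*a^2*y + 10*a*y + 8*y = (a - 4)*(a - 2)*(a + 1)*(a*y + y)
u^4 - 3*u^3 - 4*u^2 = u^2*(u - 4)*(u + 1)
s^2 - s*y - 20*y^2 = (s - 5*y)*(s + 4*y)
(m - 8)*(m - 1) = m^2 - 9*m + 8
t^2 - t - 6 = (t - 3)*(t + 2)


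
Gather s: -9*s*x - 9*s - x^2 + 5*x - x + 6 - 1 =s*(-9*x - 9) - x^2 + 4*x + 5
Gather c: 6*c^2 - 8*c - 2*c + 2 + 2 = 6*c^2 - 10*c + 4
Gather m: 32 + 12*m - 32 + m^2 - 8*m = m^2 + 4*m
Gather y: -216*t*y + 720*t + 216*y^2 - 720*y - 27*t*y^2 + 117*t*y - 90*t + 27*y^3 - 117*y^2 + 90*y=630*t + 27*y^3 + y^2*(99 - 27*t) + y*(-99*t - 630)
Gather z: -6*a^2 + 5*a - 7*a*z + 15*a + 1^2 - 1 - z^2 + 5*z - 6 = -6*a^2 + 20*a - z^2 + z*(5 - 7*a) - 6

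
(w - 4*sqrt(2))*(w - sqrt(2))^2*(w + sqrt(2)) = w^4 - 5*sqrt(2)*w^3 + 6*w^2 + 10*sqrt(2)*w - 16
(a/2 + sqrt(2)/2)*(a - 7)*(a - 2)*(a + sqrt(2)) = a^4/2 - 9*a^3/2 + sqrt(2)*a^3 - 9*sqrt(2)*a^2 + 8*a^2 - 9*a + 14*sqrt(2)*a + 14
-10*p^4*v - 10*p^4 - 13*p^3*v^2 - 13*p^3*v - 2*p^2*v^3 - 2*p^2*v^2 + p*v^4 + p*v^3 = (-5*p + v)*(p + v)*(2*p + v)*(p*v + p)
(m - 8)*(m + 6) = m^2 - 2*m - 48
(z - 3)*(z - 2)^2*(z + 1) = z^4 - 6*z^3 + 9*z^2 + 4*z - 12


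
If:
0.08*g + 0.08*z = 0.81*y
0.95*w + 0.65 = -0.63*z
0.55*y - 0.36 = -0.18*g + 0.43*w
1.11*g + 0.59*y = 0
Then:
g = -0.01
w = -0.82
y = 0.02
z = 0.20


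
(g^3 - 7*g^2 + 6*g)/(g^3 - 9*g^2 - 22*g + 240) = g*(g - 1)/(g^2 - 3*g - 40)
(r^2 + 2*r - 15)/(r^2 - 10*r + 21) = (r + 5)/(r - 7)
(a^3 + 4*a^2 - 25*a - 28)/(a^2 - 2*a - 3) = (a^2 + 3*a - 28)/(a - 3)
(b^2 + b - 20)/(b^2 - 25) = (b - 4)/(b - 5)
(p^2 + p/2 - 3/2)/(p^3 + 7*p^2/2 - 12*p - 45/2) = (p - 1)/(p^2 + 2*p - 15)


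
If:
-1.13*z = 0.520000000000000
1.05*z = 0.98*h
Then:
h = -0.49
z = -0.46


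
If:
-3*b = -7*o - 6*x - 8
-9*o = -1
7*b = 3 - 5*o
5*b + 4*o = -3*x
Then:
No Solution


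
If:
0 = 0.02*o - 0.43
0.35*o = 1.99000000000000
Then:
No Solution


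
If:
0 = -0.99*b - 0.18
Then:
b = -0.18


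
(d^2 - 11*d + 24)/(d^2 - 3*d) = (d - 8)/d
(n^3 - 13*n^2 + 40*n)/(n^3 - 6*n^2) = (n^2 - 13*n + 40)/(n*(n - 6))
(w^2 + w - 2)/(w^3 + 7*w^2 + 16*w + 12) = (w - 1)/(w^2 + 5*w + 6)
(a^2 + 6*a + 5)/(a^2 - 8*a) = (a^2 + 6*a + 5)/(a*(a - 8))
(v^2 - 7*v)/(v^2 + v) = (v - 7)/(v + 1)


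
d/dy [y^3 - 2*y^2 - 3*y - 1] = 3*y^2 - 4*y - 3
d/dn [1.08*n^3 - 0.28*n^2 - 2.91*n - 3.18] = 3.24*n^2 - 0.56*n - 2.91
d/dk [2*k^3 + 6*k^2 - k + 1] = 6*k^2 + 12*k - 1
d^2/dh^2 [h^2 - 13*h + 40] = 2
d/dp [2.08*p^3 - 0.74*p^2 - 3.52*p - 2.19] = 6.24*p^2 - 1.48*p - 3.52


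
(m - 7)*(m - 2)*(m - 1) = m^3 - 10*m^2 + 23*m - 14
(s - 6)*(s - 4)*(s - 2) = s^3 - 12*s^2 + 44*s - 48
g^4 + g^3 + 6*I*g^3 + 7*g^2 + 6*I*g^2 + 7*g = g*(g + 1)*(g - I)*(g + 7*I)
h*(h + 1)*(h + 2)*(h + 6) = h^4 + 9*h^3 + 20*h^2 + 12*h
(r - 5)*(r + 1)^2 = r^3 - 3*r^2 - 9*r - 5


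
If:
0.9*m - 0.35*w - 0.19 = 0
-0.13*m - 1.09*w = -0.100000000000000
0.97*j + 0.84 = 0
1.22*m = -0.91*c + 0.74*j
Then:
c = -1.02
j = -0.87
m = 0.24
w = 0.06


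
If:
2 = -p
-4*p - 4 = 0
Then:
No Solution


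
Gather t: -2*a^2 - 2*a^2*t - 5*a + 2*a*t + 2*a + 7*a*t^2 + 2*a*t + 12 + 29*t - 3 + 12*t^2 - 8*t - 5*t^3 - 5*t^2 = -2*a^2 - 3*a - 5*t^3 + t^2*(7*a + 7) + t*(-2*a^2 + 4*a + 21) + 9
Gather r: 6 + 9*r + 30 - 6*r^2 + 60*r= -6*r^2 + 69*r + 36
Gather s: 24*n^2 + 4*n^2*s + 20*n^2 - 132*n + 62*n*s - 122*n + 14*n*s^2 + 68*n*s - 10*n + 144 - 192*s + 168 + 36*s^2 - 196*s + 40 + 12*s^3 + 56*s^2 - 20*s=44*n^2 - 264*n + 12*s^3 + s^2*(14*n + 92) + s*(4*n^2 + 130*n - 408) + 352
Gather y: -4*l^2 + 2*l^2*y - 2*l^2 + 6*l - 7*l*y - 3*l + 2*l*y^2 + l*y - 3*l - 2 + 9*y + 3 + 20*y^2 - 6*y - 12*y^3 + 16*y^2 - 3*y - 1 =-6*l^2 - 12*y^3 + y^2*(2*l + 36) + y*(2*l^2 - 6*l)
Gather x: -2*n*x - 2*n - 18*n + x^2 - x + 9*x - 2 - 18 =-20*n + x^2 + x*(8 - 2*n) - 20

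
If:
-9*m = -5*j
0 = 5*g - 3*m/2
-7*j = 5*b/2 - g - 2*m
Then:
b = -103*m/25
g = 3*m/10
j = 9*m/5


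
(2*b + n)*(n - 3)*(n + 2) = 2*b*n^2 - 2*b*n - 12*b + n^3 - n^2 - 6*n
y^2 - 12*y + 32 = (y - 8)*(y - 4)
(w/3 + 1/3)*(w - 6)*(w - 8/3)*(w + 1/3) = w^4/3 - 22*w^3/9 + 43*w^2/27 + 166*w/27 + 16/9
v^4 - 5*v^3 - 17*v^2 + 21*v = v*(v - 7)*(v - 1)*(v + 3)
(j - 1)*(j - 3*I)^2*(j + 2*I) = j^4 - j^3 - 4*I*j^3 + 3*j^2 + 4*I*j^2 - 3*j - 18*I*j + 18*I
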